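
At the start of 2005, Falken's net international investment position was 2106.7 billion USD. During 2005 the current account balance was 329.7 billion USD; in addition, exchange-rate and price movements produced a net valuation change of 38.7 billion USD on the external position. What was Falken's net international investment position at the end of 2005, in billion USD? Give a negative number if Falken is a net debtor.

2475.1

Change in NIIP = current account + net valuation change = 329.7 + 38.7 = 368.4
End-of-year NIIP = 2106.7 + 368.4 = 2475.1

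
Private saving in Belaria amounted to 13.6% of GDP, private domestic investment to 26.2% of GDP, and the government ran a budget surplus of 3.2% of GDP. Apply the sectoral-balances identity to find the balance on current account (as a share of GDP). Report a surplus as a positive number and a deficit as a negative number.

By the sectoral-balances identity, CA = (S_private - I) + (T - G).
Private balance = 13.6 - 26.2 = -12.6
Government balance (T - G) = 3.2
CA = -12.6 + 3.2 = -9.4

-9.4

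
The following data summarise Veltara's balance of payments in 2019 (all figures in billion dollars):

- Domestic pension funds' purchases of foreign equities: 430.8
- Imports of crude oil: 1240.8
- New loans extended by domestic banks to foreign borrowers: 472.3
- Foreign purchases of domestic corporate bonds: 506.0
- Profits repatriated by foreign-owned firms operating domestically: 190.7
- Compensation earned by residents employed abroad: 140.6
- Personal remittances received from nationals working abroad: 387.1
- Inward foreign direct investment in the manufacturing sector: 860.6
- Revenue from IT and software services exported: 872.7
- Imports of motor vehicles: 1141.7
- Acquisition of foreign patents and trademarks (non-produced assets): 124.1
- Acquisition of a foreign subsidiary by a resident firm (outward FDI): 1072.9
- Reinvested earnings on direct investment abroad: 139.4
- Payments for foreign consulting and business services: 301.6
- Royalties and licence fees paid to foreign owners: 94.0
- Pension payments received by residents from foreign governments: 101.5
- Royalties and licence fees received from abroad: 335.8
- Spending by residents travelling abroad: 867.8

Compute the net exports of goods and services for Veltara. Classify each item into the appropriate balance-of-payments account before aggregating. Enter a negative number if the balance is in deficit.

-2437.4

Goods: -1141.7 - 1240.8 = -2382.5
Services: 335.8 - 94.0 - 867.8 - 301.6 + 872.7 = -54.9
Trade balance = -2382.5 + (-54.9) = -2437.4
(Excluded from the trade balance — financial account: domestic pension funds' purchases of foreign equities 430.8, new loans extended by domestic banks to foreign borrowers 472.3, foreign purchases of domestic corporate bonds 506.0, inward foreign direct investment in the manufacturing sector 860.6, acquisition of a foreign subsidiary by a resident firm (outward FDI) 1072.9; primary income: profits repatriated by foreign-owned firms operating domestically 190.7, compensation earned by residents employed abroad 140.6, reinvested earnings on direct investment abroad 139.4; secondary income: personal remittances received from nationals working abroad 387.1, pension payments received by residents from foreign governments 101.5; capital account: acquisition of foreign patents and trademarks (non-produced assets) 124.1.)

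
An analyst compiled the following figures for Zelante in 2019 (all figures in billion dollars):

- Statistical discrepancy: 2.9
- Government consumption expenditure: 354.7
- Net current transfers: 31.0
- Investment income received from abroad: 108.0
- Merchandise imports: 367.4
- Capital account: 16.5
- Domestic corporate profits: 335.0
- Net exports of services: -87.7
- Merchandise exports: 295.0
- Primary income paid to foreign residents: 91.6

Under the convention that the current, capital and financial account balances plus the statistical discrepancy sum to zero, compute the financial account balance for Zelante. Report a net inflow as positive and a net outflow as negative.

93.3

Goods balance = 295.0 - 367.4 = -72.4
Services balance = -87.7
Trade balance (goods + services) = -72.4 + (-87.7) = -160.1
Net primary income = 108.0 - 91.6 = 16.4
Net secondary income = 31.0
Current account = -160.1 + 16.4 + 31.0 = -112.7
Financial account = -(-112.7 + 16.5 + 2.9) = 93.3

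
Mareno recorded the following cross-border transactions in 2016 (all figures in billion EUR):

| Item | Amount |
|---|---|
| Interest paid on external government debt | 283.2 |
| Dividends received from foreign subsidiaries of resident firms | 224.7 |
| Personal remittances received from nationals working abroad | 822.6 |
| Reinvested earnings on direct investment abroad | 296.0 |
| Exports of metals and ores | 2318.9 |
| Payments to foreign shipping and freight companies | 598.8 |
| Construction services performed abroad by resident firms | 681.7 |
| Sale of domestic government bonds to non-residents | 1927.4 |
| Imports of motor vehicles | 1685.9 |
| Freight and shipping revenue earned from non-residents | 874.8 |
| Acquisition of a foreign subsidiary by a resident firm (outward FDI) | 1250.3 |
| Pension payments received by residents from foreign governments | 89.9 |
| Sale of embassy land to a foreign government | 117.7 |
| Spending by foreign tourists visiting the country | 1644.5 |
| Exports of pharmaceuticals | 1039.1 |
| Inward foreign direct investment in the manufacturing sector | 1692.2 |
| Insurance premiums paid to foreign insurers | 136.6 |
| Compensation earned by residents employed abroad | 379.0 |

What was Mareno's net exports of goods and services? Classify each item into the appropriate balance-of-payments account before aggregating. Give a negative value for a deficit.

Goods: 2318.9 + 1039.1 - 1685.9 = 1672.1
Services: -598.8 + 681.7 + 874.8 + 1644.5 - 136.6 = 2465.6
Trade balance = 1672.1 + 2465.6 = 4137.7
(Excluded from the trade balance — primary income: interest paid on external government debt 283.2, dividends received from foreign subsidiaries of resident firms 224.7, reinvested earnings on direct investment abroad 296.0, compensation earned by residents employed abroad 379.0; secondary income: personal remittances received from nationals working abroad 822.6, pension payments received by residents from foreign governments 89.9; financial account: sale of domestic government bonds to non-residents 1927.4, acquisition of a foreign subsidiary by a resident firm (outward FDI) 1250.3, inward foreign direct investment in the manufacturing sector 1692.2; capital account: sale of embassy land to a foreign government 117.7.)

4137.7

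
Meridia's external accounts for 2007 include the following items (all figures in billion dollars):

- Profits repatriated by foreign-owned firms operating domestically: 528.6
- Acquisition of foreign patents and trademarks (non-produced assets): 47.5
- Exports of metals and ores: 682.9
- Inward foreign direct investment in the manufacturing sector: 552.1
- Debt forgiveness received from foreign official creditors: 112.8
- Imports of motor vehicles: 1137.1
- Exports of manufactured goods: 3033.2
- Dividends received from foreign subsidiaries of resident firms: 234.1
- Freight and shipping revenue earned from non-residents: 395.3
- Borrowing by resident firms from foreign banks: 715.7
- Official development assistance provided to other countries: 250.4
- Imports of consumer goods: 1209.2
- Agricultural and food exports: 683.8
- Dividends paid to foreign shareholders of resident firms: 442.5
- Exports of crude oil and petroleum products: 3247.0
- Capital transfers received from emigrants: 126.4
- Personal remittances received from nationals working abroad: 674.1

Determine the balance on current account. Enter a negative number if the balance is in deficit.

Goods: -1209.2 - 1137.1 + 682.9 + 683.8 + 3033.2 + 3247.0 = 5300.6
Services: 395.3
Primary income: -528.6 - 442.5 + 234.1 = -737.0
Secondary income: -250.4 + 674.1 = 423.7
Current account = 5300.6 + 395.3 + (-737.0) + 423.7 = 5382.6
(Excluded from the current account — capital account: acquisition of foreign patents and trademarks (non-produced assets) 47.5, debt forgiveness received from foreign official creditors 112.8, capital transfers received from emigrants 126.4; financial account: inward foreign direct investment in the manufacturing sector 552.1, borrowing by resident firms from foreign banks 715.7.)

5382.6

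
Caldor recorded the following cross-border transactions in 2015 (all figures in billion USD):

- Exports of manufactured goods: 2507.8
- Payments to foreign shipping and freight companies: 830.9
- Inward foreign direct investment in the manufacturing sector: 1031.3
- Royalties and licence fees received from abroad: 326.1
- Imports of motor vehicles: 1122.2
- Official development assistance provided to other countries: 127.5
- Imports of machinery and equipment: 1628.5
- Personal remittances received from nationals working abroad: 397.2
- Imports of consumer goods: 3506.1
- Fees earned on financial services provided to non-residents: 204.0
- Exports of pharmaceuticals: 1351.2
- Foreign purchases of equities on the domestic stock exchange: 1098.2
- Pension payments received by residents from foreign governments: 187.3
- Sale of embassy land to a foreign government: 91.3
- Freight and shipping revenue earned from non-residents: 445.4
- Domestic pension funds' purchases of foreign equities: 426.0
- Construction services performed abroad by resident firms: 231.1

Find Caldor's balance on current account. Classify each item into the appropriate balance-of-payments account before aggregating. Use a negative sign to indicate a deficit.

-1565.1

Goods: 2507.8 - 1122.2 - 1628.5 + 1351.2 - 3506.1 = -2397.8
Services: 326.1 - 830.9 + 231.1 + 445.4 + 204.0 = 375.7
Secondary income: -127.5 + 187.3 + 397.2 = 457.0
Current account = (-2397.8) + 375.7 + 457.0 = -1565.1
(Excluded from the current account — financial account: inward foreign direct investment in the manufacturing sector 1031.3, foreign purchases of equities on the domestic stock exchange 1098.2, domestic pension funds' purchases of foreign equities 426.0; capital account: sale of embassy land to a foreign government 91.3.)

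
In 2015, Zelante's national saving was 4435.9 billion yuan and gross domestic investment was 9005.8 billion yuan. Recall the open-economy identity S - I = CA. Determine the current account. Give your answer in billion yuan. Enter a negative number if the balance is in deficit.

S - I = CA (net lending to the rest of the world).
CA = S - I = 4435.9 - 9005.8 = -4569.9

-4569.9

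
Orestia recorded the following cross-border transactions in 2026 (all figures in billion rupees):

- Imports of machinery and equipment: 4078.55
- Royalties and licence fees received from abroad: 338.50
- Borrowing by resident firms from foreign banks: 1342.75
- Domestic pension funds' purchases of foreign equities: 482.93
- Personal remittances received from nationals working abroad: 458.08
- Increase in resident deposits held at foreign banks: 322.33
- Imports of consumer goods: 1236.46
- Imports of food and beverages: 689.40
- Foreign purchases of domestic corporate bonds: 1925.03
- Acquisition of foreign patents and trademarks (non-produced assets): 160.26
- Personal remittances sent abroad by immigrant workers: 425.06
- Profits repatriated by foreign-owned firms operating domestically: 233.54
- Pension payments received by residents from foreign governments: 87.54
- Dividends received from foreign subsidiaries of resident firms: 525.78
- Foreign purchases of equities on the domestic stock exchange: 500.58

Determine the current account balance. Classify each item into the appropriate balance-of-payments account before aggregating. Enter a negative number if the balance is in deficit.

Goods: -1236.46 - 689.40 - 4078.55 = -6004.41
Services: 338.50
Primary income: 525.78 - 233.54 = 292.24
Secondary income: 87.54 + 458.08 - 425.06 = 120.56
Current account = (-6004.41) + 338.50 + 292.24 + 120.56 = -5253.11
(Excluded from the current account — financial account: borrowing by resident firms from foreign banks 1342.75, domestic pension funds' purchases of foreign equities 482.93, increase in resident deposits held at foreign banks 322.33, foreign purchases of domestic corporate bonds 1925.03, foreign purchases of equities on the domestic stock exchange 500.58; capital account: acquisition of foreign patents and trademarks (non-produced assets) 160.26.)

-5253.11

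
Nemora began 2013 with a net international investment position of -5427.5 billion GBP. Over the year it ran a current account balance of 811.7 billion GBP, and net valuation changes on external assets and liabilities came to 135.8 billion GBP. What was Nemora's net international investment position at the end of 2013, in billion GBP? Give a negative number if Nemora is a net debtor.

Change in NIIP = current account + net valuation change = 811.7 + 135.8 = 947.5
End-of-year NIIP = -5427.5 + 947.5 = -4480.0

-4480.0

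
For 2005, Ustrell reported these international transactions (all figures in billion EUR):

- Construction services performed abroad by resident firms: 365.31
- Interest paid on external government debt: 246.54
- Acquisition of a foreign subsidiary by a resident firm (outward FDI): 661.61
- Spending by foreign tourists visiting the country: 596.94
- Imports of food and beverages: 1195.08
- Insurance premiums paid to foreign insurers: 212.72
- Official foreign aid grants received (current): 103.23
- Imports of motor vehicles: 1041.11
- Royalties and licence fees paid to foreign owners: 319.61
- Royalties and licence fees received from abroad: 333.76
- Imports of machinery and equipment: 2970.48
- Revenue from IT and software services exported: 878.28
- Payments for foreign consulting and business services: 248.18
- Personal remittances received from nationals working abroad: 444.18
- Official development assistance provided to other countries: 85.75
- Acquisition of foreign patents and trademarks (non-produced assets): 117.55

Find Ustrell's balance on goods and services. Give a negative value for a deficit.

Goods: -1195.08 - 2970.48 - 1041.11 = -5206.67
Services: 596.94 + 365.31 + 333.76 - 212.72 - 248.18 - 319.61 + 878.28 = 1393.78
Trade balance = -5206.67 + 1393.78 = -3812.89
(Excluded from the trade balance — primary income: interest paid on external government debt 246.54; financial account: acquisition of a foreign subsidiary by a resident firm (outward FDI) 661.61; secondary income: official foreign aid grants received (current) 103.23, personal remittances received from nationals working abroad 444.18, official development assistance provided to other countries 85.75; capital account: acquisition of foreign patents and trademarks (non-produced assets) 117.55.)

-3812.89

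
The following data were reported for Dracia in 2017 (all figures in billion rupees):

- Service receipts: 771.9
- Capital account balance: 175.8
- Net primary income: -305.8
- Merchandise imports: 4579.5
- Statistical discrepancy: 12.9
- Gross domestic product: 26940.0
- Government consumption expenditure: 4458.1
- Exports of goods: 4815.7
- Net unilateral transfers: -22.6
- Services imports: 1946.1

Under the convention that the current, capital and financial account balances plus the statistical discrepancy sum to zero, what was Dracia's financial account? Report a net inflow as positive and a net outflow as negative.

1077.7

Goods balance = 4815.7 - 4579.5 = 236.2
Services balance = 771.9 - 1946.1 = -1174.2
Trade balance (goods + services) = 236.2 + (-1174.2) = -938.0
Net primary income = -305.8
Net secondary income = -22.6
Current account = -938.0 + (-305.8) + (-22.6) = -1266.4
Financial account = -(-1266.4 + 175.8 + 12.9) = 1077.7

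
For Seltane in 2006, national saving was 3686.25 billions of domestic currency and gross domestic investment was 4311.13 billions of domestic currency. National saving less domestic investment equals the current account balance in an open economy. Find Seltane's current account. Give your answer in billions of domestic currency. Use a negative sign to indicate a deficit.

-624.88

S - I = CA (net lending to the rest of the world).
CA = S - I = 3686.25 - 4311.13 = -624.88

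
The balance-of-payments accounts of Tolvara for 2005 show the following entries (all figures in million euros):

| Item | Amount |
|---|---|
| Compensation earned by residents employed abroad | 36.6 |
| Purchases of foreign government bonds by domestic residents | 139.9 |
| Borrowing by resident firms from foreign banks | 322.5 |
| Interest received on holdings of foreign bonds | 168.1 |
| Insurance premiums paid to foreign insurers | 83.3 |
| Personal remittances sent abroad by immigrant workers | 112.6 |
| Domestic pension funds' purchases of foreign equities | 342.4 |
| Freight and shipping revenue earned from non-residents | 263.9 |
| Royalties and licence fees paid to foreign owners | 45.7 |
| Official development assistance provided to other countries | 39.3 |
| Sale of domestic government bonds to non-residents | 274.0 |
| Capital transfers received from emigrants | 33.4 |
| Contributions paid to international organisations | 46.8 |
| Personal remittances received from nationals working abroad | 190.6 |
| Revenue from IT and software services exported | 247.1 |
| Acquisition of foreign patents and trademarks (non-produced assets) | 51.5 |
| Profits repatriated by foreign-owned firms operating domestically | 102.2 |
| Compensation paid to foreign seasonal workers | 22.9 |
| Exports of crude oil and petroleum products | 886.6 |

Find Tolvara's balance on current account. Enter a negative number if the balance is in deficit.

1340.1

Goods: 886.6
Services: -83.3 + 247.1 + 263.9 - 45.7 = 382.0
Primary income: -22.9 - 102.2 + 36.6 + 168.1 = 79.6
Secondary income: -39.3 - 112.6 - 46.8 + 190.6 = -8.1
Current account = 886.6 + 382.0 + 79.6 + (-8.1) = 1340.1
(Excluded from the current account — financial account: purchases of foreign government bonds by domestic residents 139.9, borrowing by resident firms from foreign banks 322.5, domestic pension funds' purchases of foreign equities 342.4, sale of domestic government bonds to non-residents 274.0; capital account: capital transfers received from emigrants 33.4, acquisition of foreign patents and trademarks (non-produced assets) 51.5.)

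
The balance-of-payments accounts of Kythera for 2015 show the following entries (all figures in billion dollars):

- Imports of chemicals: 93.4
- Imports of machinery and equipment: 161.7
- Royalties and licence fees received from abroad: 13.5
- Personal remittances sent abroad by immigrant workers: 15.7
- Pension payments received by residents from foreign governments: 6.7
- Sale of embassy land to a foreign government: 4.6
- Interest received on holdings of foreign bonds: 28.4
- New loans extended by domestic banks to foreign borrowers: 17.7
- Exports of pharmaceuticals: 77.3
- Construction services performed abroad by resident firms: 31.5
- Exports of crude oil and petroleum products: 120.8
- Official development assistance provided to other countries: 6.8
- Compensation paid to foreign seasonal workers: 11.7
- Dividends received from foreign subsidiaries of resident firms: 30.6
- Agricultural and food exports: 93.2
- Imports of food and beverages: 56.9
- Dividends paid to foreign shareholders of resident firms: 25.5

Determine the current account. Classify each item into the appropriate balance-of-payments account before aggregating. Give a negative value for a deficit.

30.3

Goods: 93.2 - 93.4 - 56.9 + 120.8 + 77.3 - 161.7 = -20.7
Services: 31.5 + 13.5 = 45.0
Primary income: -25.5 + 28.4 + 30.6 - 11.7 = 21.8
Secondary income: -6.8 + 6.7 - 15.7 = -15.8
Current account = (-20.7) + 45.0 + 21.8 + (-15.8) = 30.3
(Excluded from the current account — capital account: sale of embassy land to a foreign government 4.6; financial account: new loans extended by domestic banks to foreign borrowers 17.7.)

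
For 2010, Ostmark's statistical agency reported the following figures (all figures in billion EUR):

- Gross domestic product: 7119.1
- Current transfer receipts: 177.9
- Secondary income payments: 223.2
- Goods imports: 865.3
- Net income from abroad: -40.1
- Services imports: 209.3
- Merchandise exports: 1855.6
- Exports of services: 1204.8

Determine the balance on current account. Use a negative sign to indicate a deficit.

Goods balance = 1855.6 - 865.3 = 990.3
Services balance = 1204.8 - 209.3 = 995.5
Trade balance (goods + services) = 990.3 + 995.5 = 1985.8
Net primary income = -40.1
Net secondary income = 177.9 - 223.2 = -45.3
Current account = 1985.8 + (-40.1) + (-45.3) = 1900.4

1900.4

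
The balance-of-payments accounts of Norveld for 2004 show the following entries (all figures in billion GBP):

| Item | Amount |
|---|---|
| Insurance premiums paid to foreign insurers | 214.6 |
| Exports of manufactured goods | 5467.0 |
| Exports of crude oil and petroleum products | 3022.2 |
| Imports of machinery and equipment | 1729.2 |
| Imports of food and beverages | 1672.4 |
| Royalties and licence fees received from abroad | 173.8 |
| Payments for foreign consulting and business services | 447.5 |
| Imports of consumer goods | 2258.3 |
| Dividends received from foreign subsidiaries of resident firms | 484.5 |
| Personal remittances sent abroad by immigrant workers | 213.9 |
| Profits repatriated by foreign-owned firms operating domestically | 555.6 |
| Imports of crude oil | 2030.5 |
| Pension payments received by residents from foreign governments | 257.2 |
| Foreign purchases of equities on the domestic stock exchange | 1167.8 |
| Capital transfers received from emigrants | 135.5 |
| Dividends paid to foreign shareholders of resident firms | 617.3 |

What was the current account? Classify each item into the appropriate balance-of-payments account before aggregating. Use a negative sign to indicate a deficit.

Goods: 5467.0 - 2030.5 - 2258.3 + 3022.2 - 1729.2 - 1672.4 = 798.8
Services: -447.5 + 173.8 - 214.6 = -488.3
Primary income: -555.6 - 617.3 + 484.5 = -688.4
Secondary income: 257.2 - 213.9 = 43.3
Current account = 798.8 + (-488.3) + (-688.4) + 43.3 = -334.6
(Excluded from the current account — financial account: foreign purchases of equities on the domestic stock exchange 1167.8; capital account: capital transfers received from emigrants 135.5.)

-334.6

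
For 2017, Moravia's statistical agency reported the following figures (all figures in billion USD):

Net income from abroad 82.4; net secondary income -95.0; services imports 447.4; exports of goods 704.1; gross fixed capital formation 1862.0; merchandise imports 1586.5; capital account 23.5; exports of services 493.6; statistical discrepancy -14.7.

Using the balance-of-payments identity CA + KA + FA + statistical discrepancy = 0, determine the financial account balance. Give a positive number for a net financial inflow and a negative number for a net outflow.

Goods balance = 704.1 - 1586.5 = -882.4
Services balance = 493.6 - 447.4 = 46.2
Trade balance (goods + services) = -882.4 + 46.2 = -836.2
Net primary income = 82.4
Net secondary income = -95.0
Current account = -836.2 + 82.4 + (-95.0) = -848.8
Financial account = -(-848.8 + 23.5 + (-14.7)) = 840.0

840.0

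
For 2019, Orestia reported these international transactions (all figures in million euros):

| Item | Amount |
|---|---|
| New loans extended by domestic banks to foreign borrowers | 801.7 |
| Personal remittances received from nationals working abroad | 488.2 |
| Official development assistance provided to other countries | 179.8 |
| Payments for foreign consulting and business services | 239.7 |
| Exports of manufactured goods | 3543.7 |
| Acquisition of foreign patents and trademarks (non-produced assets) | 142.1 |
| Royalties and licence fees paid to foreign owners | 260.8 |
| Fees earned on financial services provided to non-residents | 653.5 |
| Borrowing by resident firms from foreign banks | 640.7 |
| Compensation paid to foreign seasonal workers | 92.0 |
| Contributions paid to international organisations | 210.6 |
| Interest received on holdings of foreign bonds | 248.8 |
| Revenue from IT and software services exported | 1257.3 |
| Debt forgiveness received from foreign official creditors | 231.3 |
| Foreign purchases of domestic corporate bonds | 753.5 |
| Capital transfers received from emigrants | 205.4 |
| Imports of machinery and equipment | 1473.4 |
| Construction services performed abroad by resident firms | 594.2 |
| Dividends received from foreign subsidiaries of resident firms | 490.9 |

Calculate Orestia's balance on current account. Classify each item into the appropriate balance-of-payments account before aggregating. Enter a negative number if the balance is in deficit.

Goods: -1473.4 + 3543.7 = 2070.3
Services: 594.2 + 1257.3 + 653.5 - 260.8 - 239.7 = 2004.5
Primary income: -92.0 + 248.8 + 490.9 = 647.7
Secondary income: -210.6 + 488.2 - 179.8 = 97.8
Current account = 2070.3 + 2004.5 + 647.7 + 97.8 = 4820.3
(Excluded from the current account — financial account: new loans extended by domestic banks to foreign borrowers 801.7, borrowing by resident firms from foreign banks 640.7, foreign purchases of domestic corporate bonds 753.5; capital account: acquisition of foreign patents and trademarks (non-produced assets) 142.1, debt forgiveness received from foreign official creditors 231.3, capital transfers received from emigrants 205.4.)

4820.3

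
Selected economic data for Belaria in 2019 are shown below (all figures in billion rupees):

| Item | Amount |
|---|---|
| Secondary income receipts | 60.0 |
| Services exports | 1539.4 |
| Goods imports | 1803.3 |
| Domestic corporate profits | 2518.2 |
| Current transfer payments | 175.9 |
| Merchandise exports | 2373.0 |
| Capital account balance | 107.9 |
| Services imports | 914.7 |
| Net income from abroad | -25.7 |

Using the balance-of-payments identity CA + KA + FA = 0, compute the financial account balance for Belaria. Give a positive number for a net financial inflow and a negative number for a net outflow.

Goods balance = 2373.0 - 1803.3 = 569.7
Services balance = 1539.4 - 914.7 = 624.7
Trade balance (goods + services) = 569.7 + 624.7 = 1194.4
Net primary income = -25.7
Net secondary income = 60.0 - 175.9 = -115.9
Current account = 1194.4 + (-25.7) + (-115.9) = 1052.8
Financial account = -(1052.8 + 107.9) = -1160.7

-1160.7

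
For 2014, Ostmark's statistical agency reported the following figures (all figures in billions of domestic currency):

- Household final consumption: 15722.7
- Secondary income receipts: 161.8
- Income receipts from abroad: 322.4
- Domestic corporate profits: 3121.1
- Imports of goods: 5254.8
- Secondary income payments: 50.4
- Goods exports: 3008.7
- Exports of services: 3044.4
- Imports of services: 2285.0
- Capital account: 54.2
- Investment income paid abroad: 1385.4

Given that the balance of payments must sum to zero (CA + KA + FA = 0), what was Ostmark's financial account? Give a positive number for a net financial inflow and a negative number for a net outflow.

2384.1

Goods balance = 3008.7 - 5254.8 = -2246.1
Services balance = 3044.4 - 2285.0 = 759.4
Trade balance (goods + services) = -2246.1 + 759.4 = -1486.7
Net primary income = 322.4 - 1385.4 = -1063.0
Net secondary income = 161.8 - 50.4 = 111.4
Current account = -1486.7 + (-1063.0) + 111.4 = -2438.3
Financial account = -(-2438.3 + 54.2) = 2384.1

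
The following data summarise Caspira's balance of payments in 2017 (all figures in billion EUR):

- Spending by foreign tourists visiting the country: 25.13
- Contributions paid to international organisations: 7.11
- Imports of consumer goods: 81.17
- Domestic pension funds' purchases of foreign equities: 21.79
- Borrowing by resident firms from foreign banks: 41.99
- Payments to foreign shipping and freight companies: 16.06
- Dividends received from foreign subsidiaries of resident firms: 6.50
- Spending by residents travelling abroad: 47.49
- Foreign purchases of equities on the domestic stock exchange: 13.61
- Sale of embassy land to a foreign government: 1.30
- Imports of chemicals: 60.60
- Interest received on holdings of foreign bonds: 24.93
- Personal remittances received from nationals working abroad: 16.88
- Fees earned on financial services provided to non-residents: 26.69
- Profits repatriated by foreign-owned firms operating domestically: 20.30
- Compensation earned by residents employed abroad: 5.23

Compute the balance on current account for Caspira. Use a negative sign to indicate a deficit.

Goods: -60.60 - 81.17 = -141.77
Services: 25.13 + 26.69 - 16.06 - 47.49 = -11.73
Primary income: 24.93 - 20.30 + 5.23 + 6.50 = 16.36
Secondary income: -7.11 + 16.88 = 9.77
Current account = (-141.77) + (-11.73) + 16.36 + 9.77 = -127.37
(Excluded from the current account — financial account: domestic pension funds' purchases of foreign equities 21.79, borrowing by resident firms from foreign banks 41.99, foreign purchases of equities on the domestic stock exchange 13.61; capital account: sale of embassy land to a foreign government 1.30.)

-127.37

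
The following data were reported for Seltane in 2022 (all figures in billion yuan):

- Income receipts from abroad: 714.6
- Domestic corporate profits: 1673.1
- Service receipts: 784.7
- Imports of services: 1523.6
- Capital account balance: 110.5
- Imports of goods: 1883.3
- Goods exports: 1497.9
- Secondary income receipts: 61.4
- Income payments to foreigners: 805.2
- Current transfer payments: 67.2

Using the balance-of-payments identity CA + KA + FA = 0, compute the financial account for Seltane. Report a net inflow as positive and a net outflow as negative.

Goods balance = 1497.9 - 1883.3 = -385.4
Services balance = 784.7 - 1523.6 = -738.9
Trade balance (goods + services) = -385.4 + (-738.9) = -1124.3
Net primary income = 714.6 - 805.2 = -90.6
Net secondary income = 61.4 - 67.2 = -5.8
Current account = -1124.3 + (-90.6) + (-5.8) = -1220.7
Financial account = -(-1220.7 + 110.5) = 1110.2

1110.2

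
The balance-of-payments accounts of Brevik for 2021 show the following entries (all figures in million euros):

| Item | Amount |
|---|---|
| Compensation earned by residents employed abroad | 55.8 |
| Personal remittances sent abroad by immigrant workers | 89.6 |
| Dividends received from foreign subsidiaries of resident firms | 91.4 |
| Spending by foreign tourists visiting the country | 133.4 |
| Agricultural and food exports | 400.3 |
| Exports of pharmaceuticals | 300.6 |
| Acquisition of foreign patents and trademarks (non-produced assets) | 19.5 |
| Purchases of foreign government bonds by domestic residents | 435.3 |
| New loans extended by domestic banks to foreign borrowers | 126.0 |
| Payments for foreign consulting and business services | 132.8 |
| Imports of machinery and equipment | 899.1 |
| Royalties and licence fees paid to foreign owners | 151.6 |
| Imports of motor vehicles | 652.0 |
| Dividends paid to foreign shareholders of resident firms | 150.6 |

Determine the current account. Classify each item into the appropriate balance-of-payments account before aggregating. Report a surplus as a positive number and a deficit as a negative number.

Goods: 400.3 + 300.6 - 899.1 - 652.0 = -850.2
Services: -132.8 - 151.6 + 133.4 = -151.0
Primary income: 91.4 - 150.6 + 55.8 = -3.4
Secondary income: -89.6
Current account = (-850.2) + (-151.0) + (-3.4) + (-89.6) = -1094.2
(Excluded from the current account — capital account: acquisition of foreign patents and trademarks (non-produced assets) 19.5; financial account: purchases of foreign government bonds by domestic residents 435.3, new loans extended by domestic banks to foreign borrowers 126.0.)

-1094.2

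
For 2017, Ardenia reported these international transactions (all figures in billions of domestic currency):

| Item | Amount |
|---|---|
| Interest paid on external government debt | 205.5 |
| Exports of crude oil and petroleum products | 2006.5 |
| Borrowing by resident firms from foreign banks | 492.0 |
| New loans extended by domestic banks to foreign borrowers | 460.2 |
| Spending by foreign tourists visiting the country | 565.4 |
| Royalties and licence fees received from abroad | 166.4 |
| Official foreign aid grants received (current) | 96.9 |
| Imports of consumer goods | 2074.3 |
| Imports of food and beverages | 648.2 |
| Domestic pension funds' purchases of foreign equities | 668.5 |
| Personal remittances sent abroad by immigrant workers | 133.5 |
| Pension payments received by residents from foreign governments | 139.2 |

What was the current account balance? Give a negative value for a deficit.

Goods: -648.2 + 2006.5 - 2074.3 = -716.0
Services: 166.4 + 565.4 = 731.8
Primary income: -205.5
Secondary income: -133.5 + 96.9 + 139.2 = 102.6
Current account = (-716.0) + 731.8 + (-205.5) + 102.6 = -87.1
(Excluded from the current account — financial account: borrowing by resident firms from foreign banks 492.0, new loans extended by domestic banks to foreign borrowers 460.2, domestic pension funds' purchases of foreign equities 668.5.)

-87.1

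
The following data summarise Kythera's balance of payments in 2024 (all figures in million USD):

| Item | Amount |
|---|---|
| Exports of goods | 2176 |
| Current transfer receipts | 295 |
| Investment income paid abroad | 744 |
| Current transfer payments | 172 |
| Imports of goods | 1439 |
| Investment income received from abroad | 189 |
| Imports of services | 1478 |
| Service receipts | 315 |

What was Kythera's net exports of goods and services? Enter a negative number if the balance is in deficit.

-426

Goods balance = 2176 - 1439 = 737
Services balance = 315 - 1478 = -1163
Trade balance (goods + services) = 737 + (-1163) = -426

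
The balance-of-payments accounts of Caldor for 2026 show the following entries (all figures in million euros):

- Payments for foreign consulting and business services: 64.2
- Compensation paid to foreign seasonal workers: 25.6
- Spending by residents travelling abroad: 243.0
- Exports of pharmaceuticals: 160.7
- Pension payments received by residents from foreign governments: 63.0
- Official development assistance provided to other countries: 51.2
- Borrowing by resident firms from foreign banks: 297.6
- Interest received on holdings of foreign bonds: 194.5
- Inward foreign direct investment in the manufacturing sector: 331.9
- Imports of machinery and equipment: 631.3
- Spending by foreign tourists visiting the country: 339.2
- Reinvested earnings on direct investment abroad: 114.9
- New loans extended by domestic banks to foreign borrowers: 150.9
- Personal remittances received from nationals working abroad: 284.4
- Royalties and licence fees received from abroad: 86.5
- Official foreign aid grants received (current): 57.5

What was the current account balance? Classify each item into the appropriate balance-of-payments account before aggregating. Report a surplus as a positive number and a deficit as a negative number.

285.4

Goods: 160.7 - 631.3 = -470.6
Services: 86.5 - 64.2 - 243.0 + 339.2 = 118.5
Primary income: -25.6 + 194.5 + 114.9 = 283.8
Secondary income: 284.4 - 51.2 + 63.0 + 57.5 = 353.7
Current account = (-470.6) + 118.5 + 283.8 + 353.7 = 285.4
(Excluded from the current account — financial account: borrowing by resident firms from foreign banks 297.6, inward foreign direct investment in the manufacturing sector 331.9, new loans extended by domestic banks to foreign borrowers 150.9.)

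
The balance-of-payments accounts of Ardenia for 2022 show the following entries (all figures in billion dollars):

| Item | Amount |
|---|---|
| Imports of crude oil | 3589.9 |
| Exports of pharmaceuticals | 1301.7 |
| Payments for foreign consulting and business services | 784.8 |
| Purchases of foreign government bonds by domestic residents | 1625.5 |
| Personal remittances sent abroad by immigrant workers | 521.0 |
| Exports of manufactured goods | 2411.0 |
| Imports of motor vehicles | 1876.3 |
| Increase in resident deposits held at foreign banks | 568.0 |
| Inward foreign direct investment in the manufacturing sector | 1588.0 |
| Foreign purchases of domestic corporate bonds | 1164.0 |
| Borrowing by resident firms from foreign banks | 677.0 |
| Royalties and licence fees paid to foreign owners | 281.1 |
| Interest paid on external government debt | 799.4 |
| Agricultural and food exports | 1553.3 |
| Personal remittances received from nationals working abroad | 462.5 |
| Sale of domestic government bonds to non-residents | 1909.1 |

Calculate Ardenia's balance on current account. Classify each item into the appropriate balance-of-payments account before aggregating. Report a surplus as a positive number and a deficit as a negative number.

-2124.0

Goods: 1301.7 - 3589.9 - 1876.3 + 2411.0 + 1553.3 = -200.2
Services: -784.8 - 281.1 = -1065.9
Primary income: -799.4
Secondary income: 462.5 - 521.0 = -58.5
Current account = (-200.2) + (-1065.9) + (-799.4) + (-58.5) = -2124.0
(Excluded from the current account — financial account: purchases of foreign government bonds by domestic residents 1625.5, increase in resident deposits held at foreign banks 568.0, inward foreign direct investment in the manufacturing sector 1588.0, foreign purchases of domestic corporate bonds 1164.0, borrowing by resident firms from foreign banks 677.0, sale of domestic government bonds to non-residents 1909.1.)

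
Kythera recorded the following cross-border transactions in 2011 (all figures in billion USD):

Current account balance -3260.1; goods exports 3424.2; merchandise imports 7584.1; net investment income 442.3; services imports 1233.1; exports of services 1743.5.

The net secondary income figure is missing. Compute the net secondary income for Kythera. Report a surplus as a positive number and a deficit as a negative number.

Current account = goods balance + services balance + net primary income + net secondary income
Sum of the known components = -3207.2
Net secondary income = CA - (known components) = -3260.1 - (-3207.2) = -52.9

-52.9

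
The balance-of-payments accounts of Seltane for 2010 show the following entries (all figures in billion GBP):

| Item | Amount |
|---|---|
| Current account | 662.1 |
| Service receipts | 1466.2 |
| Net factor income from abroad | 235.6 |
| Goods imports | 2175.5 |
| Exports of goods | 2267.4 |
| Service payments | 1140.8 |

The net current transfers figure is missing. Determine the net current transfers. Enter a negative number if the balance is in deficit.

Current account = goods balance + services balance + net primary income + net secondary income
Sum of the known components = 652.9
Net current transfers = CA - (known components) = 662.1 - 652.9 = 9.2

9.2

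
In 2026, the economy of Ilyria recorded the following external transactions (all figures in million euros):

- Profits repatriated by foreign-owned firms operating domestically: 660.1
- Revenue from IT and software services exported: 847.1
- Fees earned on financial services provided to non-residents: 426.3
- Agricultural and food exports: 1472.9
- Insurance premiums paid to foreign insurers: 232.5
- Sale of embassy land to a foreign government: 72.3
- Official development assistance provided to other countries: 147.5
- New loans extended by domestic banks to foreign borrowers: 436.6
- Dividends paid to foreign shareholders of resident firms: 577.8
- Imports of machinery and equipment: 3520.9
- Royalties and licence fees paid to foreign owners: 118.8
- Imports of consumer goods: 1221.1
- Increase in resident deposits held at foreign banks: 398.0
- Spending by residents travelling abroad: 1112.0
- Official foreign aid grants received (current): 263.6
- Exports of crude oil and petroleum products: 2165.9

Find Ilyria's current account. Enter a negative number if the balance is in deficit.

-2414.9

Goods: -1221.1 - 3520.9 + 2165.9 + 1472.9 = -1103.2
Services: 426.3 + 847.1 - 232.5 - 1112.0 - 118.8 = -189.9
Primary income: -577.8 - 660.1 = -1237.9
Secondary income: 263.6 - 147.5 = 116.1
Current account = (-1103.2) + (-189.9) + (-1237.9) + 116.1 = -2414.9
(Excluded from the current account — capital account: sale of embassy land to a foreign government 72.3; financial account: new loans extended by domestic banks to foreign borrowers 436.6, increase in resident deposits held at foreign banks 398.0.)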